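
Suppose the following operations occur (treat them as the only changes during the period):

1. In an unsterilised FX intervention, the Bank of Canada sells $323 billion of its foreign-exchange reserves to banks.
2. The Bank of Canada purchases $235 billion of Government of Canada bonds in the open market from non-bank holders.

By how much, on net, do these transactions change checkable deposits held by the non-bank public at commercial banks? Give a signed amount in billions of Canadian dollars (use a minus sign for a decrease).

FX sale $323 billion: the counterparty is a bank, so public deposits are unchanged → 0.
Asset purchase (from non-banks) $235 billion: non-bank counterparties' bank balances rise → +$235B.
Net: 0 + 235 = +$235 billion.

+$235 billion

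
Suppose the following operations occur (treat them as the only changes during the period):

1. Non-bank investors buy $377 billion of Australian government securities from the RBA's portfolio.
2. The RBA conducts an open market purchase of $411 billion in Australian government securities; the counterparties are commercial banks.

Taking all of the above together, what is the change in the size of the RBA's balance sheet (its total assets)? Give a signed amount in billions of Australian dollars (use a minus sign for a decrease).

+$34 billion

RBA balance sheet:
  Assets:      Securities +$34B
  Liabilities: Bank reserves +$34B
Change in total RBA assets = +$34 billion.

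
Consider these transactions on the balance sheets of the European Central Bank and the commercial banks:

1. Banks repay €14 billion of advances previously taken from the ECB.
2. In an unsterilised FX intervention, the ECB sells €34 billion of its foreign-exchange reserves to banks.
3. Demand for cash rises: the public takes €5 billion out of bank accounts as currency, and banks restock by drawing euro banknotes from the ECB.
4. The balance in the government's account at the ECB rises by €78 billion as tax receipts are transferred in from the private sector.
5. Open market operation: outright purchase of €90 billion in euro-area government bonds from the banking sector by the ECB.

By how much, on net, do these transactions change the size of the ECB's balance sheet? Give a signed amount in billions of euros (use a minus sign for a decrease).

+€42 billion

Discount-window repayment €14 billion: an ECB asset is shed → −€14B.
FX sale €34 billion: an ECB asset is shed → −€34B.
Currency withdrawal €5 billion: only the composition of liabilities changes → 0.
Government account inflow €78 billion: only the composition of liabilities changes → 0.
OMO purchase (from banks) €90 billion: an ECB asset is acquired → +€90B.
Net: −14 − 34 + 0 + 0 + 90 = +€42 billion.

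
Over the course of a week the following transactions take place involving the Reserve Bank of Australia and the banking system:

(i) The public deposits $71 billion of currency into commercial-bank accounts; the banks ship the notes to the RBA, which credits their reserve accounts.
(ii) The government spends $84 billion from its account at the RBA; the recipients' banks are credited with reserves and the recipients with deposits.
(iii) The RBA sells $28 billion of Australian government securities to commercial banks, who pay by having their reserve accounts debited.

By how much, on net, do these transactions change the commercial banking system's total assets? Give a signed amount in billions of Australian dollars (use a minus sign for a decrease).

+$155 billion

Currency deposit $71 billion: bank balance sheets expand → +$71B.
Government spending $84 billion: bank balance sheets expand → +$84B.
OMO sale (to banks) $28 billion: just an asset swap on bank balance sheets → 0.
Net: 71 + 84 + 0 = +$155 billion.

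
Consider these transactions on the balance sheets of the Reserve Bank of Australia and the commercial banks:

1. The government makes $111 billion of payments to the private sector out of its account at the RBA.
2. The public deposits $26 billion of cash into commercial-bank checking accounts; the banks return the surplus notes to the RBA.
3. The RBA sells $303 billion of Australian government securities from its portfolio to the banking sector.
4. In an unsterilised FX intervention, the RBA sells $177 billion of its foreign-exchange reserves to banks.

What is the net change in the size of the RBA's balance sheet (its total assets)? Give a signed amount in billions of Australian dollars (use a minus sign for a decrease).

-$480 billion

Government spending $111 billion: only the composition of liabilities changes → 0.
Currency deposit $26 billion: only the composition of liabilities changes → 0.
OMO sale (to banks) $303 billion: an RBA asset is shed → −$303B.
FX sale $177 billion: an RBA asset is shed → −$177B.
Net: 0 + 0 − 303 − 177 = -$480 billion.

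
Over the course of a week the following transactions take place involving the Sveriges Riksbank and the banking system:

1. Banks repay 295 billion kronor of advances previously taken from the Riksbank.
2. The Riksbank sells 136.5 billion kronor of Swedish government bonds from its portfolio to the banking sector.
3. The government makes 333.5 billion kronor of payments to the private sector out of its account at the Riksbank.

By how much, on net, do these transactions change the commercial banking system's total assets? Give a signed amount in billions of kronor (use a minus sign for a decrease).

+38.5 billion

Riksbank balance sheet:
  Assets:      Securities −136.5B, Loans to banks −295B
  Liabilities: Bank reserves −98B, Government deposits −333.5B
Commercial banking system:
  Assets:      Reserves at CB −98B, Securities +136.5B
  Liabilities: Checkable deposits +333.5B, Borrowings from CB −295B
Change in total bank assets = +38.5 billion.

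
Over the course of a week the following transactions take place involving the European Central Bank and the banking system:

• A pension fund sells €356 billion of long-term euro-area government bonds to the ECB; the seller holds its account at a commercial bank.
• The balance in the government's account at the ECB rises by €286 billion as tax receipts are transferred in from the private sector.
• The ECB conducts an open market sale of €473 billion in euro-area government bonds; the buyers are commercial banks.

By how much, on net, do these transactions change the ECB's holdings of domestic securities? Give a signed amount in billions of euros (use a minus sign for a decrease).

ECB balance sheet:
  Assets:      Securities −€117B
  Liabilities: Bank reserves −€403B, Government deposits +€286B
So the change in the ECB's holdings of domestic securities is -€117 billion.

-€117 billion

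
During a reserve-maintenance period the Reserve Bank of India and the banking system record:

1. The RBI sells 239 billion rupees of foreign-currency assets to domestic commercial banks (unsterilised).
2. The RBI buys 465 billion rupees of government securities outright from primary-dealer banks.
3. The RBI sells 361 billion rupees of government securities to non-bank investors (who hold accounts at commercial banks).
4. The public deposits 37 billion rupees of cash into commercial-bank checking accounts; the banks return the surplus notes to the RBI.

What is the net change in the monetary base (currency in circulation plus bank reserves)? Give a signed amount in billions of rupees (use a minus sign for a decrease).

-135 billion

RBI balance sheet:
  Assets:      Securities +104B, Foreign assets −239B
  Liabilities: Bank reserves −98B, Currency in circulation −37B
Commercial banking system:
  Assets:      Reserves at CB −98B, Securities −465B, Foreign assets +239B
  Liabilities: Checkable deposits −324B
Monetary base = currency + reserves: −37B + (−98B) = -135 billion.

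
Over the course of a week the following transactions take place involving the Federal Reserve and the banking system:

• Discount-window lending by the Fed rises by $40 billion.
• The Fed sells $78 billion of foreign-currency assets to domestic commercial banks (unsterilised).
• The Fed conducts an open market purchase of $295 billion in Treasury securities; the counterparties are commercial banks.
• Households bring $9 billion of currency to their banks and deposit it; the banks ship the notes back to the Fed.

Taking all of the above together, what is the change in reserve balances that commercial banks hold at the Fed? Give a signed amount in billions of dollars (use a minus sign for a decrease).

Fed balance sheet:
  Assets:      Securities +$295B, Loans to banks +$40B, Foreign assets −$78B
  Liabilities: Bank reserves +$266B, Currency in circulation −$9B
Commercial banking system:
  Assets:      Reserves at CB +$266B, Securities −$295B, Foreign assets +$78B
  Liabilities: Checkable deposits +$9B, Borrowings from CB +$40B
So the change in reserve balances that commercial banks hold at the Fed is +$266 billion.

+$266 billion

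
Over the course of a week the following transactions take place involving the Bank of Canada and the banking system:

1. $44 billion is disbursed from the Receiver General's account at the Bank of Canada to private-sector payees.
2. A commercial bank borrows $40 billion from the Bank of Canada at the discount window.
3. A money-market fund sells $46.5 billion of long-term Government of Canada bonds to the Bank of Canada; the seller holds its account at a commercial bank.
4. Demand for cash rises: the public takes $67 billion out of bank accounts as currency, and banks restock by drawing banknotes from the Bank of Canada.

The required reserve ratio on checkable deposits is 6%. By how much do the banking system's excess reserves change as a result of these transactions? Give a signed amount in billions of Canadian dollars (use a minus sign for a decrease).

Government spending $44 billion: reserves +$44B, deposits +$44B.
Discount-window loan $40 billion: reserves +$40B, deposits 0.
Asset purchase (from non-banks) $46.5 billion: reserves +$46.5B, deposits +$46.5B.
Currency withdrawal $67 billion: reserves −$67B, deposits −$67B.
Totals: Δreserves = +$63.5B, Δdeposits = +$23.5B.
Δrequired reserves = 6% × +$23.5B = +$1.41B.
Δexcess reserves = Δreserves − Δrequired = +$63.5B − (+$1.41B) = +$62.09 billion.

+$62.09 billion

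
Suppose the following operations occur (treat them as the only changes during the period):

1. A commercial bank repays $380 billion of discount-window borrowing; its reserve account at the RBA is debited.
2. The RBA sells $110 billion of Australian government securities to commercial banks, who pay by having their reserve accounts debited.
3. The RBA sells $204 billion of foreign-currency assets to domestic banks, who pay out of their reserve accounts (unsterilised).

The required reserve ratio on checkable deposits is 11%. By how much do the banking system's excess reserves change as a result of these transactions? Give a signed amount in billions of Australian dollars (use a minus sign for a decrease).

-$694 billion

Discount-window repayment $380 billion: reserves −$380B, deposits 0.
OMO sale (to banks) $110 billion: reserves −$110B, deposits 0.
FX sale $204 billion: reserves −$204B, deposits 0.
Totals: Δreserves = −$694B, Δdeposits = 0.
Δrequired reserves = 11% × 0 = 0.
Δexcess reserves = Δreserves − Δrequired = −$694B − (0) = -$694 billion.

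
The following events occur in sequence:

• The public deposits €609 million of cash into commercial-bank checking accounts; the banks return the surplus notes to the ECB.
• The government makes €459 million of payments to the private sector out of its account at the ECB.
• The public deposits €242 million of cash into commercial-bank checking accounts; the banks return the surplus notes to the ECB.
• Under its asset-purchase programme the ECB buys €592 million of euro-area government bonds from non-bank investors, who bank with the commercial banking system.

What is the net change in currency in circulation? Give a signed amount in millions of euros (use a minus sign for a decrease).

Currency deposit €609 million: notes return to the central bank → −€609M.
Government spending €459 million: no currency enters or leaves circulation → 0.
Currency deposit €242 million: notes return to the central bank → −€242M.
Asset purchase (from non-banks) €592 million: no currency enters or leaves circulation → 0.
Net: −609 + 0 − 242 + 0 = -€851 million.

-€851 million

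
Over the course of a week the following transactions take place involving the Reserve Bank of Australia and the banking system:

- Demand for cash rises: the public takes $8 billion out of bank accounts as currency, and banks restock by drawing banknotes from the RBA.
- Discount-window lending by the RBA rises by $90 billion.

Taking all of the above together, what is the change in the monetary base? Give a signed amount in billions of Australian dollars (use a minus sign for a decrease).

+$90 billion

RBA balance sheet:
  Assets:      Loans to banks +$90B
  Liabilities: Bank reserves +$82B, Currency in circulation +$8B
Commercial banking system:
  Assets:      Reserves at CB +$82B
  Liabilities: Checkable deposits −$8B, Borrowings from CB +$90B
Monetary base = currency + reserves: +$8B + (+$82B) = +$90 billion.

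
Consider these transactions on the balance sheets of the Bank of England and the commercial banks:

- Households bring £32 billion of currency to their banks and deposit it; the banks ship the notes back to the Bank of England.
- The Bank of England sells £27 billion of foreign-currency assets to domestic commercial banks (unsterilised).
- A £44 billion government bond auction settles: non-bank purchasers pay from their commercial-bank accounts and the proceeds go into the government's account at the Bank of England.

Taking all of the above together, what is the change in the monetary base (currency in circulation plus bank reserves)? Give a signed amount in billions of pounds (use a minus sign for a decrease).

-£71 billion

Bank of England balance sheet:
  Assets:      Foreign assets −£27B
  Liabilities: Bank reserves −£39B, Currency in circulation −£32B, Government deposits +£44B
Monetary base = currency + reserves: −£32B + (−£39B) = -£71 billion.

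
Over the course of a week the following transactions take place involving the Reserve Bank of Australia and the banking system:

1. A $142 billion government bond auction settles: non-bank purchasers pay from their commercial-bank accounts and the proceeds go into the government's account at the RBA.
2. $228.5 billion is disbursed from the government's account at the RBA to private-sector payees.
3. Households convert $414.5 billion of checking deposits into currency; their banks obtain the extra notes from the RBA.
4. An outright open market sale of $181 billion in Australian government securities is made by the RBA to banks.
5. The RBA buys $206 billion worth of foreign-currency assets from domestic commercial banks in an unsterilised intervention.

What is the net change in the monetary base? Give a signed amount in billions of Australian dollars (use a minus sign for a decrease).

Government account inflow $142 billion: reserves shift to a non-base liability → −$142B.
Government spending $228.5 billion: a non-base liability converts back to reserves → +$228.5B.
Currency withdrawal $414.5 billion: just a shift between currency and reserves — both are base money → 0.
OMO sale (to banks) $181 billion: RBA balance sheet contracts → −$181B.
FX purchase $206 billion: RBA balance sheet expands → +$206B.
Net: −142 + 228.5 + 0 − 181 + 206 = +$111.5 billion.

+$111.5 billion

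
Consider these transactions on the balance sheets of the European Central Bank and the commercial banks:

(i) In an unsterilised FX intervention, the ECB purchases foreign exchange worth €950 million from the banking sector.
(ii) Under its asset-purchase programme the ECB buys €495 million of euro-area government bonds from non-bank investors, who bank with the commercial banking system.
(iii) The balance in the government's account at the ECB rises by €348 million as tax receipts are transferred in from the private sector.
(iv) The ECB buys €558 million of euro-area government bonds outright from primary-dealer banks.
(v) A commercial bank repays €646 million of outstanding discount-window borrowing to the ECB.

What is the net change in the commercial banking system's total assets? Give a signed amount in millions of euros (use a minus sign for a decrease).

ECB balance sheet:
  Assets:      Securities +€1053M, Loans to banks −€646M, Foreign assets +€950M
  Liabilities: Bank reserves +€1009M, Government deposits +€348M
Commercial banking system:
  Assets:      Reserves at CB +€1009M, Securities −€558M, Foreign assets −€950M
  Liabilities: Checkable deposits +€147M, Borrowings from CB −€646M
Change in total bank assets = -€499 million.

-€499 million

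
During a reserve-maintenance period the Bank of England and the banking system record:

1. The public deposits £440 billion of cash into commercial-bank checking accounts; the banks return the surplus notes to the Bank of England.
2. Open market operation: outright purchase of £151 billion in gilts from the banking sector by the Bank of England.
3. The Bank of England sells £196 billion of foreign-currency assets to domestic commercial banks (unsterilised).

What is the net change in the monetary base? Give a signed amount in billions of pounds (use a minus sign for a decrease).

Currency deposit £440 billion: just a shift between currency and reserves — both are base money → 0.
OMO purchase (from banks) £151 billion: Bank of England balance sheet expands → +£151B.
FX sale £196 billion: Bank of England balance sheet contracts → −£196B.
Net: 0 + 151 − 196 = -£45 billion.

-£45 billion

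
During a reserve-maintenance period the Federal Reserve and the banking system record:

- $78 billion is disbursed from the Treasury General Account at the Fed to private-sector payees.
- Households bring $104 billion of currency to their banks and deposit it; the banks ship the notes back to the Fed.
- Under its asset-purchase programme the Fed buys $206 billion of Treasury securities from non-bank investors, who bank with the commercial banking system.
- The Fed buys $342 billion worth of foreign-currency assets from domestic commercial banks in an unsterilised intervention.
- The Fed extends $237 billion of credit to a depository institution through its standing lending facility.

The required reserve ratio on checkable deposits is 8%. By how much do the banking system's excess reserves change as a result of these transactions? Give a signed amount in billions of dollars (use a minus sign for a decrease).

+$935.96 billion

Government spending $78 billion: reserves +$78B, deposits +$78B.
Currency deposit $104 billion: reserves +$104B, deposits +$104B.
Asset purchase (from non-banks) $206 billion: reserves +$206B, deposits +$206B.
FX purchase $342 billion: reserves +$342B, deposits 0.
Discount-window loan $237 billion: reserves +$237B, deposits 0.
Totals: Δreserves = +$967B, Δdeposits = +$388B.
Δrequired reserves = 8% × +$388B = +$31.04B.
Δexcess reserves = Δreserves − Δrequired = +$967B − (+$31.04B) = +$935.96 billion.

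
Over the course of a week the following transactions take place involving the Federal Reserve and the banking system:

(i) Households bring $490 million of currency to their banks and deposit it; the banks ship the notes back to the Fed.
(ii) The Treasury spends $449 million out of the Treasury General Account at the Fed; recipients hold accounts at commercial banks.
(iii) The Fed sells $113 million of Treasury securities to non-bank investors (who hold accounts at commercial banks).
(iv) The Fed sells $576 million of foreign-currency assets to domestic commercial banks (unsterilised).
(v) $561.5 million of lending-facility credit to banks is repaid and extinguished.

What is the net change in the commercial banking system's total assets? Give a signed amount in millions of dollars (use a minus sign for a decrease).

+$264.5 million

Currency deposit $490 million: bank balance sheets expand → +$490M.
Government spending $449 million: bank balance sheets expand → +$449M.
Asset sale (to non-banks) $113 million: bank balance sheets shrink → −$113M.
FX sale $576 million: just an asset swap on bank balance sheets → 0.
Discount-window repayment $561.5 million: bank balance sheets shrink → −$561.5M.
Net: 490 + 449 − 113 + 0 − 561.5 = +$264.5 million.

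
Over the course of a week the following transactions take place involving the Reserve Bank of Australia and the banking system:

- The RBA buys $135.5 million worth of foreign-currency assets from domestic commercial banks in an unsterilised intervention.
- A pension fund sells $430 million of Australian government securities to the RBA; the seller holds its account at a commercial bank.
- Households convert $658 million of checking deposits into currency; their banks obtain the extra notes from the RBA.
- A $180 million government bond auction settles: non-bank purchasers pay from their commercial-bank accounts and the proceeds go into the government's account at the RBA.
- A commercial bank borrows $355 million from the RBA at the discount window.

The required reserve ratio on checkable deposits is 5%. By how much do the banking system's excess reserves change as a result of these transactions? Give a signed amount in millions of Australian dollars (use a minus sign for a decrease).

+$102.9 million

FX purchase $135.5 million: reserves +$135.5M, deposits 0.
Asset purchase (from non-banks) $430 million: reserves +$430M, deposits +$430M.
Currency withdrawal $658 million: reserves −$658M, deposits −$658M.
Government account inflow $180 million: reserves −$180M, deposits −$180M.
Discount-window loan $355 million: reserves +$355M, deposits 0.
Totals: Δreserves = +$82.5M, Δdeposits = −$408M.
Δrequired reserves = 5% × −$408M = −$20.4M.
Δexcess reserves = Δreserves − Δrequired = +$82.5M − (−$20.4M) = +$102.9 million.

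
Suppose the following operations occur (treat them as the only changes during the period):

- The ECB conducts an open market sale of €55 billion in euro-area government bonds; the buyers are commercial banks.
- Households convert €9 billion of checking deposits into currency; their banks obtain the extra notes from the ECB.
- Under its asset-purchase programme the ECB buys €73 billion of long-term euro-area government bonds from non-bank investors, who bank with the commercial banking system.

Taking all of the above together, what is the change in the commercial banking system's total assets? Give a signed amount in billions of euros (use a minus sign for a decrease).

+€64 billion

ECB balance sheet:
  Assets:      Securities +€18B
  Liabilities: Bank reserves +€9B, Currency in circulation +€9B
Commercial banking system:
  Assets:      Reserves at CB +€9B, Securities +€55B
  Liabilities: Checkable deposits +€64B
Change in total bank assets = +€64 billion.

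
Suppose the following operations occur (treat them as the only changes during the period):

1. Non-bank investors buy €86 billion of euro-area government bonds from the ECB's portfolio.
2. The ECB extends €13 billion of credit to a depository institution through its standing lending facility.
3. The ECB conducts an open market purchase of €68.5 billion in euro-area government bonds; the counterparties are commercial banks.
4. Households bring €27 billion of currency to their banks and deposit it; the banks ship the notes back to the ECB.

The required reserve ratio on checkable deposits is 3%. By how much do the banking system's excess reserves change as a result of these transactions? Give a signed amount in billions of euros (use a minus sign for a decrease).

Asset sale (to non-banks) €86 billion: reserves −€86B, deposits −€86B.
Discount-window loan €13 billion: reserves +€13B, deposits 0.
OMO purchase (from banks) €68.5 billion: reserves +€68.5B, deposits 0.
Currency deposit €27 billion: reserves +€27B, deposits +€27B.
Totals: Δreserves = +€22.5B, Δdeposits = −€59B.
Δrequired reserves = 3% × −€59B = −€1.77B.
Δexcess reserves = Δreserves − Δrequired = +€22.5B − (−€1.77B) = +€24.27 billion.

+€24.27 billion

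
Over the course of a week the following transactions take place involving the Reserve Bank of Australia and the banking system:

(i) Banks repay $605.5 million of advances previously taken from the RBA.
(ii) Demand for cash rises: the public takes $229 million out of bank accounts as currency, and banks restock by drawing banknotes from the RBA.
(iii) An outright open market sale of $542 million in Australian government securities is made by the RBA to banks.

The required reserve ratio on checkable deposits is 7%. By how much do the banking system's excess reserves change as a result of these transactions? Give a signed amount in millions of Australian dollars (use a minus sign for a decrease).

Discount-window repayment $605.5 million: reserves −$605.5M, deposits 0.
Currency withdrawal $229 million: reserves −$229M, deposits −$229M.
OMO sale (to banks) $542 million: reserves −$542M, deposits 0.
Totals: Δreserves = −$1376.5M, Δdeposits = −$229M.
Δrequired reserves = 7% × −$229M = −$16.03M.
Δexcess reserves = Δreserves − Δrequired = −$1376.5M − (−$16.03M) = -$1360.47 million.

-$1360.47 million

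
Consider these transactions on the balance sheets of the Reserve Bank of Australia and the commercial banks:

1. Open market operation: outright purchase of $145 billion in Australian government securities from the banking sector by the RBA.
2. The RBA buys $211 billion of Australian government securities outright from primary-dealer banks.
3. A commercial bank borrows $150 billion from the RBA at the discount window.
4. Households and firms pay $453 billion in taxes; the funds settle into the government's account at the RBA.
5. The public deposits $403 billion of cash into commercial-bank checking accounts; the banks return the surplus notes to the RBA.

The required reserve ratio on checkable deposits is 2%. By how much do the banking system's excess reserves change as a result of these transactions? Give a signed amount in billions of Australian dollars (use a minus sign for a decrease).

+$457 billion

OMO purchase (from banks) $145 billion: reserves +$145B, deposits 0.
OMO purchase (from banks) $211 billion: reserves +$211B, deposits 0.
Discount-window loan $150 billion: reserves +$150B, deposits 0.
Government account inflow $453 billion: reserves −$453B, deposits −$453B.
Currency deposit $403 billion: reserves +$403B, deposits +$403B.
Totals: Δreserves = +$456B, Δdeposits = −$50B.
Δrequired reserves = 2% × −$50B = −$1B.
Δexcess reserves = Δreserves − Δrequired = +$456B − (−$1B) = +$457 billion.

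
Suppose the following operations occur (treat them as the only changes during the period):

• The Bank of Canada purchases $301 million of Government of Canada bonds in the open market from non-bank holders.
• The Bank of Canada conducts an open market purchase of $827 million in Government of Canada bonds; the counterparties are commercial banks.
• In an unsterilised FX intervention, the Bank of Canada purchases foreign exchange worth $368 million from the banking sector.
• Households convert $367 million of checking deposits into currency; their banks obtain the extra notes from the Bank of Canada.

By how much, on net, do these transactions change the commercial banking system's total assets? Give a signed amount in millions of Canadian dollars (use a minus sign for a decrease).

Asset purchase (from non-banks) $301 million: bank balance sheets expand → +$301M.
OMO purchase (from banks) $827 million: just an asset swap on bank balance sheets → 0.
FX purchase $368 million: just an asset swap on bank balance sheets → 0.
Currency withdrawal $367 million: bank balance sheets shrink → −$367M.
Net: 301 + 0 + 0 − 367 = -$66 million.

-$66 million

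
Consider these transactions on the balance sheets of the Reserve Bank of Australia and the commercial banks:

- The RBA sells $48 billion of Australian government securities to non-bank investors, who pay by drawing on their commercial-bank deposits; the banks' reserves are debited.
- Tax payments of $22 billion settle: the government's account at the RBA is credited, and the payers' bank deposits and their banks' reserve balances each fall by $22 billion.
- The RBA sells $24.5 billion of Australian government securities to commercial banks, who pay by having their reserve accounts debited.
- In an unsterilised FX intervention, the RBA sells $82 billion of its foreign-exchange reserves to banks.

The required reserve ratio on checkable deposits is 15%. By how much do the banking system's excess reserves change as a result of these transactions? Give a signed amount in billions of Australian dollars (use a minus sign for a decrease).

Asset sale (to non-banks) $48 billion: reserves −$48B, deposits −$48B.
Government account inflow $22 billion: reserves −$22B, deposits −$22B.
OMO sale (to banks) $24.5 billion: reserves −$24.5B, deposits 0.
FX sale $82 billion: reserves −$82B, deposits 0.
Totals: Δreserves = −$176.5B, Δdeposits = −$70B.
Δrequired reserves = 15% × −$70B = −$10.5B.
Δexcess reserves = Δreserves − Δrequired = −$176.5B − (−$10.5B) = -$166 billion.

-$166 billion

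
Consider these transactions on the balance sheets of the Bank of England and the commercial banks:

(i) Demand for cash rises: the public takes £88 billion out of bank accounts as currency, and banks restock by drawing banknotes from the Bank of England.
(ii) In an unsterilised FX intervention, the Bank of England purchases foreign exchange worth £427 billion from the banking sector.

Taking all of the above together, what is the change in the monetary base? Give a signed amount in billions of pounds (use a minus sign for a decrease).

Bank of England balance sheet:
  Assets:      Foreign assets +£427B
  Liabilities: Bank reserves +£339B, Currency in circulation +£88B
Commercial banking system:
  Assets:      Reserves at CB +£339B, Foreign assets −£427B
  Liabilities: Checkable deposits −£88B
Monetary base = currency + reserves: +£88B + (+£339B) = +£427 billion.

+£427 billion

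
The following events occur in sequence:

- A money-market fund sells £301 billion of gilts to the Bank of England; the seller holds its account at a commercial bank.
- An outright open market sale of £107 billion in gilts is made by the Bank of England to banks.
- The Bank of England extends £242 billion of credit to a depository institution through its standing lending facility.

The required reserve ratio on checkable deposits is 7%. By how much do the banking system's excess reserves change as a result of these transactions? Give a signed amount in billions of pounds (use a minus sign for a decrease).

+£414.93 billion

Asset purchase (from non-banks) £301 billion: reserves +£301B, deposits +£301B.
OMO sale (to banks) £107 billion: reserves −£107B, deposits 0.
Discount-window loan £242 billion: reserves +£242B, deposits 0.
Totals: Δreserves = +£436B, Δdeposits = +£301B.
Δrequired reserves = 7% × +£301B = +£21.07B.
Δexcess reserves = Δreserves − Δrequired = +£436B − (+£21.07B) = +£414.93 billion.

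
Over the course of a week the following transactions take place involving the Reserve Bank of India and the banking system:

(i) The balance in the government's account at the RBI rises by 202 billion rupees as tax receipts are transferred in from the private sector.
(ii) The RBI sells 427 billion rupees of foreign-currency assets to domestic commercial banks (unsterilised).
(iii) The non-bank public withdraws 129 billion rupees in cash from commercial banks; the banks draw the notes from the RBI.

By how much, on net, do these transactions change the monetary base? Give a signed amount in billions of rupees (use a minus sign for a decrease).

-629 billion

RBI balance sheet:
  Assets:      Foreign assets −427B
  Liabilities: Bank reserves −758B, Currency in circulation +129B, Government deposits +202B
Monetary base = currency + reserves: +129B + (−758B) = -629 billion.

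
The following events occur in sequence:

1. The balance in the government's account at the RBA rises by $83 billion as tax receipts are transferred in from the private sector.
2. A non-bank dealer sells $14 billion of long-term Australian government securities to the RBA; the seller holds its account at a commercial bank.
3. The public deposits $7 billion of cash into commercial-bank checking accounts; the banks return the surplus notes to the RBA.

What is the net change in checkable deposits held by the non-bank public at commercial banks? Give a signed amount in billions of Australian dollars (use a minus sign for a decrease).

RBA balance sheet:
  Assets:      Securities +$14B
  Liabilities: Bank reserves −$62B, Currency in circulation −$7B, Government deposits +$83B
Commercial banking system:
  Assets:      Reserves at CB −$62B
  Liabilities: Checkable deposits −$62B
So the change in checkable deposits held by the non-bank public at commercial banks is -$62 billion.

-$62 billion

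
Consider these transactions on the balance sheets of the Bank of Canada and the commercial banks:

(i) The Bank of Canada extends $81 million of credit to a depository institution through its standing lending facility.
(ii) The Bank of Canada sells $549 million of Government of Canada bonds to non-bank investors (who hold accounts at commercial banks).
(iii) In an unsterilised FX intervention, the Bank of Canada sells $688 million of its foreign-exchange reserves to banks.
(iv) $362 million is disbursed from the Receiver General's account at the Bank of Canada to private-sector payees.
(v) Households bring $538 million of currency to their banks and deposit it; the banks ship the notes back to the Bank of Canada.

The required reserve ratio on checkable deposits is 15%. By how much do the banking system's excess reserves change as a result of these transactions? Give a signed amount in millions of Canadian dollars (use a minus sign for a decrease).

-$308.65 million

Discount-window loan $81 million: reserves +$81M, deposits 0.
Asset sale (to non-banks) $549 million: reserves −$549M, deposits −$549M.
FX sale $688 million: reserves −$688M, deposits 0.
Government spending $362 million: reserves +$362M, deposits +$362M.
Currency deposit $538 million: reserves +$538M, deposits +$538M.
Totals: Δreserves = −$256M, Δdeposits = +$351M.
Δrequired reserves = 15% × +$351M = +$52.65M.
Δexcess reserves = Δreserves − Δrequired = −$256M − (+$52.65M) = -$308.65 million.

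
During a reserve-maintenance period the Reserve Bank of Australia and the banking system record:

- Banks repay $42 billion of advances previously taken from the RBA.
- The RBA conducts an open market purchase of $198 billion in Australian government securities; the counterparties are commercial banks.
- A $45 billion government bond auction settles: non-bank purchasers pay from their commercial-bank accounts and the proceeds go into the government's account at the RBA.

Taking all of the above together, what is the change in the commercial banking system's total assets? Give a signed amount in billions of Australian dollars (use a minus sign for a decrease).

-$87 billion

RBA balance sheet:
  Assets:      Securities +$198B, Loans to banks −$42B
  Liabilities: Bank reserves +$111B, Government deposits +$45B
Commercial banking system:
  Assets:      Reserves at CB +$111B, Securities −$198B
  Liabilities: Checkable deposits −$45B, Borrowings from CB −$42B
Change in total bank assets = -$87 billion.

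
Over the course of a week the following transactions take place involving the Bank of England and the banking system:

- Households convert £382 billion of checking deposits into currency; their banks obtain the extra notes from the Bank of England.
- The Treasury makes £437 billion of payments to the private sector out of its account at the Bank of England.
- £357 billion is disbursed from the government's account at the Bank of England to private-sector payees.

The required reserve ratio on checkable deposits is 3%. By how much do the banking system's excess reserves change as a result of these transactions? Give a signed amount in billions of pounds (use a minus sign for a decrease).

+£399.64 billion

Currency withdrawal £382 billion: reserves −£382B, deposits −£382B.
Government spending £437 billion: reserves +£437B, deposits +£437B.
Government spending £357 billion: reserves +£357B, deposits +£357B.
Totals: Δreserves = +£412B, Δdeposits = +£412B.
Δrequired reserves = 3% × +£412B = +£12.36B.
Δexcess reserves = Δreserves − Δrequired = +£412B − (+£12.36B) = +£399.64 billion.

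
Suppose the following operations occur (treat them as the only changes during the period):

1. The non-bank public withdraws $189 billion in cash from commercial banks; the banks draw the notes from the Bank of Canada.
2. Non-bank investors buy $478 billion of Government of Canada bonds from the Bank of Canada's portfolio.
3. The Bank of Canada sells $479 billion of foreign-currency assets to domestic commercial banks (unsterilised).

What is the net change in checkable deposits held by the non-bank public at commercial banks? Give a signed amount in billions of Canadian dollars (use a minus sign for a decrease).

Currency withdrawal $189 billion: non-bank counterparties' bank balances fall → −$189B.
Asset sale (to non-banks) $478 billion: non-bank counterparties' bank balances fall → −$478B.
FX sale $479 billion: the counterparty is a bank, so public deposits are unchanged → 0.
Net: −189 − 478 + 0 = -$667 billion.

-$667 billion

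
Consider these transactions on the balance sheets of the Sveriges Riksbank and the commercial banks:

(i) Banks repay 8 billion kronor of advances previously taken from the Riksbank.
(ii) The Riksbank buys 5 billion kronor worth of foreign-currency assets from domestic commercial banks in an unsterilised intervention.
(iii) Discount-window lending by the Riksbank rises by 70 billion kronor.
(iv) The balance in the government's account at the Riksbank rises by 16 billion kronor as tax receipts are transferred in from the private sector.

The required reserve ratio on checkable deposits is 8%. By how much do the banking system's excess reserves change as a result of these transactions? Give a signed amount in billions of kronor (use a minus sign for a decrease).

+52.28 billion

Discount-window repayment 8 billion kronor: reserves −8B, deposits 0.
FX purchase 5 billion kronor: reserves +5B, deposits 0.
Discount-window loan 70 billion kronor: reserves +70B, deposits 0.
Government account inflow 16 billion kronor: reserves −16B, deposits −16B.
Totals: Δreserves = +51B, Δdeposits = −16B.
Δrequired reserves = 8% × −16B = −1.28B.
Δexcess reserves = Δreserves − Δrequired = +51B − (−1.28B) = +52.28 billion.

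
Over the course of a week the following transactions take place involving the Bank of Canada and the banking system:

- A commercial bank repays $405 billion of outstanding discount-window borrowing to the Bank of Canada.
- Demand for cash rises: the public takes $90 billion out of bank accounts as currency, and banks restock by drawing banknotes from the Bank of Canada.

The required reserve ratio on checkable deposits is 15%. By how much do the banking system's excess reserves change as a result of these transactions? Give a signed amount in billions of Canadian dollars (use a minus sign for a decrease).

Discount-window repayment $405 billion: reserves −$405B, deposits 0.
Currency withdrawal $90 billion: reserves −$90B, deposits −$90B.
Totals: Δreserves = −$495B, Δdeposits = −$90B.
Δrequired reserves = 15% × −$90B = −$13.5B.
Δexcess reserves = Δreserves − Δrequired = −$495B − (−$13.5B) = -$481.5 billion.

-$481.5 billion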